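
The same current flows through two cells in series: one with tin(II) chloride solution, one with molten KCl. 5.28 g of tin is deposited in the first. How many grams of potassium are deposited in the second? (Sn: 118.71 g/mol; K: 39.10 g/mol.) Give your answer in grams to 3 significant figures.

n(Sn) = 5.28 / 118.71 = 0.04448 mol
Sn²⁺ + 2e⁻ → Sn, so n(e⁻) = 2 × 0.04448 = 0.08896 mol
The cells are in series, so the same charge (and hence the same n(e⁻) = 0.08896 mol) passes through both.
K⁺ + e⁻ → K, so n(K) = 0.08896 mol
m(K) = 0.08896 × 39.10 = 3.48 g

3.48 g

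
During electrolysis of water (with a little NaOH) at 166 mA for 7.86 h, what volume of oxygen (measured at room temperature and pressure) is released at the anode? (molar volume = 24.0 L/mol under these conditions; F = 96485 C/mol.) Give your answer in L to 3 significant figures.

0.292 L

Q = It = 0.166 × 28296 = 4697 C
n(e⁻) = 4697 / 96485 = 0.04868 mol
2H₂O → O₂ + 4H⁺ + 4e⁻, so n(O₂) = 0.04868 / 4 = 0.01217 mol
V = 0.01217 × 24.0 = 0.2921 L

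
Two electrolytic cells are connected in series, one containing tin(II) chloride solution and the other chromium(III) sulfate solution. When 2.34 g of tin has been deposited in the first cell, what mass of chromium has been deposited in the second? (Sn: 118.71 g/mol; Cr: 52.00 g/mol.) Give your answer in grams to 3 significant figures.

0.683 g

n(Sn) = 2.34 / 118.71 = 0.01971 mol
Sn²⁺ + 2e⁻ → Sn, so n(e⁻) = 2 × 0.01971 = 0.03942 mol
The cells are in series, so the same charge (and hence the same n(e⁻) = 0.03942 mol) passes through both.
Cr³⁺ + 3e⁻ → Cr, so n(Cr) = 0.03942 / 3 = 0.01314 mol
m(Cr) = 0.01314 × 52.00 = 0.683 g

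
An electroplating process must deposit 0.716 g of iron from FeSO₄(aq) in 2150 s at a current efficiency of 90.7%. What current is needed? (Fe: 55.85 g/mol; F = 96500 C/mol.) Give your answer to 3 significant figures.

1.27 A

n(Fe) = 0.716 / 55.85 = 0.01282 mol
Fe²⁺ + 2e⁻ → Fe, so n(e⁻) = 2 × 0.01282 = 0.02564 mol
Q = 0.02564 × 96500 / 0.907 = 2728 C
I = Q / t = 2728 / 2150 s = 1.27 A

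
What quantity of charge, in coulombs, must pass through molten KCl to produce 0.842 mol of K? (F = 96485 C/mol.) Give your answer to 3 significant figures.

K⁺ + e⁻ → K, so n(e⁻) = 1 × 0.842 = 0.8420 mol
Q = 0.8420 × 96485 = 81240 C

81200 C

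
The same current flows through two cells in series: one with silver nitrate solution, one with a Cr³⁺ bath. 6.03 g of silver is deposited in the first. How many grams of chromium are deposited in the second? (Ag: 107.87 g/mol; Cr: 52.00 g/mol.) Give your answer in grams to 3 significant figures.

n(Ag) = 6.03 / 107.87 = 0.05590 mol
Ag⁺ + e⁻ → Ag, so n(e⁻) = 0.05590 mol
Since the cells are in series, n(e⁻) in the Cr cell is also 0.05590 mol.
Cr³⁺ + 3e⁻ → Cr, so n(Cr) = 0.05590 / 3 = 0.01863 mol
m(Cr) = 0.01863 × 52.00 = 0.969 g

0.969 g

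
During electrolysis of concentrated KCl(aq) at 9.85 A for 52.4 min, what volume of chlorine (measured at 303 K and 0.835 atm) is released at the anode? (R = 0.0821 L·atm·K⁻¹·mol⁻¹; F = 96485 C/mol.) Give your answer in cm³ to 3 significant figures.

Q = 9.85 A × 3144 s = 30970 C
n(e⁻) = Q/F = 30970/96485 = 0.3210 mol
2Cl⁻ → Cl₂ + 2e⁻, so n(Cl₂) = 0.3210 / 2 = 0.1605 mol
V = nRT/P = 0.1605 × 0.0821 × 303 / 0.835 = 4.782 L
= 4780 cm³

4780 cm³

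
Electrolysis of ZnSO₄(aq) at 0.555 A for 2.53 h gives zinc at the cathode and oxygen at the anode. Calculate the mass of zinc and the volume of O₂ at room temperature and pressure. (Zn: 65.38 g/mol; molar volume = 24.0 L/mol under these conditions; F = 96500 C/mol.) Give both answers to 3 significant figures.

1.71 g Zn; 0.314 L O₂

Q = 0.555 × 9108 = 5055 C; n(e⁻) = 5055 / 96500 = 0.05238 mol
Cathode: Zn²⁺ + 2e⁻ → Zn → n(Zn) = 0.05238/2 = 0.02619 mol → 1.71 g
Anode: 2H₂O → O₂ + 4H⁺ + 4e⁻ → n(O₂) = 0.05238/4 = 0.01310 mol → 0.314 L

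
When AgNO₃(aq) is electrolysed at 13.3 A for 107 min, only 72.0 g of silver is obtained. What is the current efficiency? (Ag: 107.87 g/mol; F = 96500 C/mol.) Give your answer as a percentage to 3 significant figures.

75.4%

Q = 13.3 × 6420 = 85390 C
n(e⁻) = 85390 / 96500 = 0.8849 mol
Ag⁺ + e⁻ → Ag, so theoretical n(Ag) = 0.8849 mol → 95.45 g
Efficiency = 72.0 / 95.45 = 0.7543 = 75.4%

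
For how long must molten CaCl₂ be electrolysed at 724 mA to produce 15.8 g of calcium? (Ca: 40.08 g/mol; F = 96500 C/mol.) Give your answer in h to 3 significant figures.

n(Ca) = 15.8 / 40.08 = 0.3942 mol
Ca²⁺ + 2e⁻ → Ca, so n(e⁻) = 2 × 0.3942 = 0.7884 mol
Q = 0.7884 × 96500 = 76080 C
t = Q / I = 76080 / 0.724 = 1.051×10^5 s = 29.2 h

29.2 h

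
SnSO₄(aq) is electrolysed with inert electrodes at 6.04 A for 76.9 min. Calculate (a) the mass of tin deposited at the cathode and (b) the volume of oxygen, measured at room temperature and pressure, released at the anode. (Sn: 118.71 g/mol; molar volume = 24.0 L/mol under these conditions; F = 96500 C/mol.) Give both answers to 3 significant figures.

17.1 g Sn; 1.73 L O₂

Q = 6.04 × 4614 = 27870 C; n(e⁻) = 27870 / 96500 = 0.2888 mol
Cathode: Sn²⁺ + 2e⁻ → Sn → n(Sn) = 0.2888/2 = 0.1444 mol → 17.1 g
Anode: 2H₂O → O₂ + 4H⁺ + 4e⁻ → n(O₂) = 0.2888/4 = 0.07220 mol → 1.73 L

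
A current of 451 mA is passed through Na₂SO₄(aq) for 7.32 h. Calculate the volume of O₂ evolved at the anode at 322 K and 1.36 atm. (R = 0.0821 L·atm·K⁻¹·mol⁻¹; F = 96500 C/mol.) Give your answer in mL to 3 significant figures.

Q = 0.451 A × 26352 s = 11880 C
n(e⁻) = Q/F = 11880/96500 = 0.1231 mol
2H₂O → O₂ + 4H⁺ + 4e⁻, so n(O₂) = 0.1231 / 4 = 0.03078 mol
V = nRT/P = 0.03078 × 0.0821 × 322 / 1.36 = 0.5983 L
= 598 mL

598 mL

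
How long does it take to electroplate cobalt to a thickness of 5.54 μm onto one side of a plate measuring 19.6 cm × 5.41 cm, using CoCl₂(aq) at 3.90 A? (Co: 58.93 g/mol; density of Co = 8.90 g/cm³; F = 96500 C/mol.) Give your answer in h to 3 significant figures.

0.122 h

Plated area = 19.6 × 5.41 = 106.0 cm²
Volume = 106.0 × 5.54×10⁻⁴ cm = 0.05872 cm³
m(Co) = 0.05872 × 8.90 = 0.5226 g
n(Co) = 0.5226 / 58.93 = 0.008868 mol; n(e⁻) = 2 × 0.008868 = 0.01774 mol
Q = 0.01774 × 96500 = 1712 C
t = 1712 / 3.90 = 439.0 s = 0.122 h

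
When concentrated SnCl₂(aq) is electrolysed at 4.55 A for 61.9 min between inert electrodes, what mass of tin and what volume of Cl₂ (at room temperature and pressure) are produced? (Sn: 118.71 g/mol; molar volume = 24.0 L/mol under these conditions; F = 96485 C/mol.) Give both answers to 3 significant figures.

Q = 4.55 × 3714 = 16900 C; n(e⁻) = 16900 / 96485 = 0.1752 mol
Cathode: Sn²⁺ + 2e⁻ → Sn → n(Sn) = 0.1752/2 = 0.08760 mol → 10.4 g
Anode: 2Cl⁻ → Cl₂ + 2e⁻ → n(Cl₂) = 0.1752/2 = 0.08760 mol → 2.10 L

10.4 g Sn; 2.10 L Cl₂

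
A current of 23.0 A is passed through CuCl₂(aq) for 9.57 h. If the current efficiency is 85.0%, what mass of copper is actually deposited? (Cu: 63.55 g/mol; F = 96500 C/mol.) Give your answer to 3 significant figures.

222 g

Q = 23.0 × 34452 = 7.924×10^5 C
n(e⁻) = 7.924×10^5 / 96500 = 8.211 mol
Cu²⁺ + 2e⁻ → Cu, so theoretical m(Cu) = 4.106 × 63.55 = 260.9 g
Actual mass = 85.0% × 260.9 = 222 g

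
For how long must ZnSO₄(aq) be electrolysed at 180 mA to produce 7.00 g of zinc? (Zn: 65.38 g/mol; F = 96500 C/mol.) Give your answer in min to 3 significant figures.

n(Zn) = 7.00 / 65.38 = 0.1071 mol
Zn²⁺ + 2e⁻ → Zn, so n(e⁻) = 2 × 0.1071 = 0.2142 mol
Q = 0.2142 × 96500 = 20670 C
t = Q / I = 20670 / 0.180 = 1.148×10^5 s = 1910 min

1910 min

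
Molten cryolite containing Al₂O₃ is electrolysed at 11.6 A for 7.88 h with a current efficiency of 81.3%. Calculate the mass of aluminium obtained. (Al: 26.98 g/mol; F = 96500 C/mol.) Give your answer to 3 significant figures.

Q = 11.6 × 28368 = 3.291×10^5 C
n(e⁻) = 3.291×10^5 / 96500 = 3.410 mol
Al³⁺ + 3e⁻ → Al, so theoretical m(Al) = 1.137 × 26.98 = 30.68 g
Actual mass = 81.3% × 30.68 = 24.9 g

24.9 g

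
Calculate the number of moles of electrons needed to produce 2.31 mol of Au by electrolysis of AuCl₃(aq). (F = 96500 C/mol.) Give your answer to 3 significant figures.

Au³⁺ + 3e⁻ → Au, so n(e⁻) = 3 × 2.31 = 6.930 mol

6.93 mol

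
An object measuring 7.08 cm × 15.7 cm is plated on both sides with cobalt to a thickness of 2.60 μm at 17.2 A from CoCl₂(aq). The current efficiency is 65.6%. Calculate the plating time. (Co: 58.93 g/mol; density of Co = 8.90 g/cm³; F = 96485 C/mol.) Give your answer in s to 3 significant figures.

149 s

Plated area = 2 × 7.08 × 15.7 = 222.3 cm²
Volume = 222.3 × 2.60×10⁻⁴ cm = 0.05780 cm³
m(Co) = 0.05780 × 8.90 = 0.5144 g
n(Co) = 0.5144 / 58.93 = 0.008729 mol; n(e⁻) = 2 × 0.008729 = 0.01746 mol
Q = 0.01746 × 96485 / 0.656 = 2568 C
t = 2568 / 17.2 = 149.3 s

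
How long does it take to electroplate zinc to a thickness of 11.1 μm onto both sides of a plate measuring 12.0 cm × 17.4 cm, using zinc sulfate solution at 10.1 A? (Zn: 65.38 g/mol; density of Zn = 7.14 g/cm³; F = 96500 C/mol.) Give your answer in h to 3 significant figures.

Plated area = 2 × 12.0 × 17.4 = 417.6 cm²
Volume = 417.6 × 11.1×10⁻⁴ cm = 0.4635 cm³
m(Zn) = 0.4635 × 7.14 = 3.309 g
n(Zn) = 3.309 / 65.38 = 0.05061 mol; n(e⁻) = 2 × 0.05061 = 0.1012 mol
Q = 0.1012 × 96500 = 9766 C
t = 9766 / 10.1 = 966.9 s = 0.269 h

0.269 h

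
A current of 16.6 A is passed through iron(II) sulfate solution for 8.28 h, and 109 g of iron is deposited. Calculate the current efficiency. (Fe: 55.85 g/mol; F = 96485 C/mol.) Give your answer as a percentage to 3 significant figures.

Q = 16.6 × 29808 = 4.948×10^5 C
n(e⁻) = 4.948×10^5 / 96485 = 5.128 mol
Fe²⁺ + 2e⁻ → Fe, so theoretical n(Fe) = 2.564 mol → 143.2 g
Efficiency = 109 / 143.2 = 0.7612 = 76.1%

76.1%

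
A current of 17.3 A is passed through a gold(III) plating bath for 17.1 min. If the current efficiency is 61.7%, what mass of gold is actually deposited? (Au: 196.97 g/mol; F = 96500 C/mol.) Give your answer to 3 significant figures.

Q = 17.3 × 1026 = 17750 C
n(e⁻) = 17750 / 96500 = 0.1839 mol
Au³⁺ + 3e⁻ → Au, so theoretical m(Au) = 0.06130 × 196.97 = 12.07 g
Actual mass = 61.7% × 12.07 = 7.45 g

7.45 g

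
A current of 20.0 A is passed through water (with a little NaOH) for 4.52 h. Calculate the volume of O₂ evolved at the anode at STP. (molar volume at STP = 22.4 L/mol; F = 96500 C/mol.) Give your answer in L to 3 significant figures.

Q = It = 20.0 × 16272 = 3.254×10^5 C
n(e⁻) = 3.254×10^5 / 96500 = 3.372 mol
2H₂O → O₂ + 4H⁺ + 4e⁻, so n(O₂) = 3.372 / 4 = 0.8430 mol
V = 0.8430 × 22.4 = 18.88 L

18.9 L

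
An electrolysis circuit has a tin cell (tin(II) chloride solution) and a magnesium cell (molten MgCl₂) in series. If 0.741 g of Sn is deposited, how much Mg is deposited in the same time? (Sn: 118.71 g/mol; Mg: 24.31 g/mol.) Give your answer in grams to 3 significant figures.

0.152 g

n(Sn) = 0.741 / 118.71 = 0.006242 mol
Sn²⁺ + 2e⁻ → Sn, so n(e⁻) = 2 × 0.006242 = 0.01248 mol
The cells are in series, so the same charge (and hence the same n(e⁻) = 0.01248 mol) passes through both.
Mg²⁺ + 2e⁻ → Mg, so n(Mg) = 0.01248 / 2 = 0.006240 mol
m(Mg) = 0.006240 × 24.31 = 0.152 g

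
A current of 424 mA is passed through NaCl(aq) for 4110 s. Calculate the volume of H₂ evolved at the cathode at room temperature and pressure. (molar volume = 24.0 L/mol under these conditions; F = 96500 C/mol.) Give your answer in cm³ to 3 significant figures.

217 cm³

Charge passed = 0.424 × 4110 = 1743 C
Moles of electrons = 1743 / 96500 = 0.01806 mol
2H⁺ + 2e⁻ → H₂, so n(H₂) = 0.01806 / 2 = 0.009030 mol
V = 0.009030 × 24.0 = 0.2167 L
= 217 cm³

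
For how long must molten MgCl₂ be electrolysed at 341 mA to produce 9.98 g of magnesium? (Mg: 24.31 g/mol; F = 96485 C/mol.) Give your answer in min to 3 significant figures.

n(Mg) = 9.98 / 24.31 = 0.4105 mol
Mg²⁺ + 2e⁻ → Mg, so n(e⁻) = 2 × 0.4105 = 0.8210 mol
Q = 0.8210 × 96485 = 79210 C
t = Q / I = 79210 / 0.341 = 2.323×10^5 s = 3870 min

3870 min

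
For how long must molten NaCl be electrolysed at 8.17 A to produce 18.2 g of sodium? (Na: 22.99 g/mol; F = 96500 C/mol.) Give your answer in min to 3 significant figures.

n(Na) = 18.2 / 22.99 = 0.7916 mol
Na⁺ + e⁻ → Na, so n(e⁻) = 0.7916 mol
Q = 0.7916 × 96500 = 76390 C
t = Q / I = 76390 / 8.17 = 9350 s = 156 min

156 min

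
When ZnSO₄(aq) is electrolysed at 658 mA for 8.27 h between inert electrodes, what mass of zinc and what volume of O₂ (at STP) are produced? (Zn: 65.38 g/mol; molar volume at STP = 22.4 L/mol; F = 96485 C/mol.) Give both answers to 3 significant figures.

6.64 g Zn; 1.14 L O₂

Q = 0.658 × 29772 = 19590 C; n(e⁻) = 19590 / 96485 = 0.2030 mol
Cathode: Zn²⁺ + 2e⁻ → Zn → n(Zn) = 0.2030/2 = 0.1015 mol → 6.64 g
Anode: 2H₂O → O₂ + 4H⁺ + 4e⁻ → n(O₂) = 0.2030/4 = 0.05075 mol → 1.14 L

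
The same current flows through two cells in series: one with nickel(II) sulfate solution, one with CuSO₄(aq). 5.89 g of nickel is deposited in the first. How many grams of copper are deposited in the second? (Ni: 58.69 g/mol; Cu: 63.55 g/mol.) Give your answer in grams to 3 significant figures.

n(Ni) = 5.89 / 58.69 = 0.1004 mol
Ni²⁺ + 2e⁻ → Ni, so n(e⁻) = 2 × 0.1004 = 0.2008 mol
In series, the same 0.2008 mol of electrons flows through the second cell.
Cu²⁺ + 2e⁻ → Cu, so n(Cu) = 0.2008 / 2 = 0.1004 mol
m(Cu) = 0.1004 × 63.55 = 6.38 g

6.38 g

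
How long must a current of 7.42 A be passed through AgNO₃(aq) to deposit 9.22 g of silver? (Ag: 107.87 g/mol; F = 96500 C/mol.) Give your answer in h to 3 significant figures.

0.309 h

n(Ag) = 9.22 / 107.87 = 0.08547 mol
Ag⁺ + e⁻ → Ag, so n(e⁻) = 0.08547 mol
Q = 0.08547 × 96500 = 8248 C
t = Q / I = 8248 / 7.42 = 1112 s = 0.309 h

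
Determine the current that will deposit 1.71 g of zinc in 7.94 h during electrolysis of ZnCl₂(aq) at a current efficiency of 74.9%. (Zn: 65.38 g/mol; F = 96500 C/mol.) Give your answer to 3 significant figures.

0.236 A

n(Zn) = 1.71 / 65.38 = 0.02615 mol
Zn²⁺ + 2e⁻ → Zn, so n(e⁻) = 2 × 0.02615 = 0.05230 mol
Q = 0.05230 × 96500 / 0.749 = 6738 C
I = Q / t = 6738 / 28584 s = 0.236 A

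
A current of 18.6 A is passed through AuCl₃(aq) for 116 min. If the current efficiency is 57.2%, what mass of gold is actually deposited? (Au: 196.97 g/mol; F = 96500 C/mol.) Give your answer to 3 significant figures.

Q = 18.6 × 6960 = 1.295×10^5 C
n(e⁻) = 1.295×10^5 / 96500 = 1.342 mol
Au³⁺ + 3e⁻ → Au, so theoretical m(Au) = 0.4473 × 196.97 = 88.10 g
Actual mass = 57.2% × 88.10 = 50.4 g

50.4 g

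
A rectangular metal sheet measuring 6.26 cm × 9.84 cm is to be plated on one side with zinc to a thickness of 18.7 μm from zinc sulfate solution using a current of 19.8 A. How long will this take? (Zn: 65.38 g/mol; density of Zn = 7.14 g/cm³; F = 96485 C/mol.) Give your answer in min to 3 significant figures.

Plated area = 6.26 × 9.84 = 61.60 cm²
Volume = 61.60 × 18.7×10⁻⁴ cm = 0.1152 cm³
m(Zn) = 0.1152 × 7.14 = 0.8225 g
n(Zn) = 0.8225 / 65.38 = 0.01258 mol; n(e⁻) = 2 × 0.01258 = 0.02516 mol
Q = 0.02516 × 96485 = 2428 C
t = 2428 / 19.8 = 122.6 s = 2.04 min

2.04 min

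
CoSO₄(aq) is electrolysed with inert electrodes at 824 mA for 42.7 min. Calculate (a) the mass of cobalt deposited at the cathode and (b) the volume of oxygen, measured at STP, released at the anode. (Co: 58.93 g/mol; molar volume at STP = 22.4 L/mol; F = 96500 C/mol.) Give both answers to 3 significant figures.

0.645 g Co; 0.123 L O₂

Q = 0.824 × 2562 = 2111 C; n(e⁻) = 2111 / 96500 = 0.02188 mol
Cathode: Co²⁺ + 2e⁻ → Co → n(Co) = 0.02188/2 = 0.01094 mol → 0.645 g
Anode: 2H₂O → O₂ + 4H⁺ + 4e⁻ → n(O₂) = 0.02188/4 = 0.005470 mol → 0.123 L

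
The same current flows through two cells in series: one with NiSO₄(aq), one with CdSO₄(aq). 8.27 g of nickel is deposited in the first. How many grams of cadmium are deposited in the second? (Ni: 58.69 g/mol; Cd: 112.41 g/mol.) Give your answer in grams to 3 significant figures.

n(Ni) = 8.27 / 58.69 = 0.1409 mol
Ni²⁺ + 2e⁻ → Ni, so n(e⁻) = 2 × 0.1409 = 0.2818 mol
Since the cells are in series, n(e⁻) in the Cd cell is also 0.2818 mol.
Cd²⁺ + 2e⁻ → Cd, so n(Cd) = 0.2818 / 2 = 0.1409 mol
m(Cd) = 0.1409 × 112.41 = 15.8 g

15.8 g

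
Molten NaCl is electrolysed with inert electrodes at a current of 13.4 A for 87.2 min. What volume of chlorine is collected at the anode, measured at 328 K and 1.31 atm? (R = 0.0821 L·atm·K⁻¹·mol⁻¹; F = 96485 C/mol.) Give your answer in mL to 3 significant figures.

Q = 13.4 A × 5232 s = 70110 C
n(e⁻) = 70110 / 96485 = 0.7266 mol
2Cl⁻ → Cl₂ + 2e⁻, so n(Cl₂) = 0.7266 / 2 = 0.3633 mol
V = nRT/P = 0.3633 × 0.0821 × 328 / 1.31 = 7.468 L
= 7470 mL

7470 mL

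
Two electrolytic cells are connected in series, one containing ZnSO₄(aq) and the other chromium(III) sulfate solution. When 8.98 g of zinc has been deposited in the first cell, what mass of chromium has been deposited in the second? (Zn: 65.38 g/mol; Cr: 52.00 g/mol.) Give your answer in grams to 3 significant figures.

4.76 g

n(Zn) = 8.98 / 65.38 = 0.1374 mol
Zn²⁺ + 2e⁻ → Zn, so n(e⁻) = 2 × 0.1374 = 0.2748 mol
In series, the same 0.2748 mol of electrons flows through the second cell.
Cr³⁺ + 3e⁻ → Cr, so n(Cr) = 0.2748 / 3 = 0.09160 mol
m(Cr) = 0.09160 × 52.00 = 4.76 g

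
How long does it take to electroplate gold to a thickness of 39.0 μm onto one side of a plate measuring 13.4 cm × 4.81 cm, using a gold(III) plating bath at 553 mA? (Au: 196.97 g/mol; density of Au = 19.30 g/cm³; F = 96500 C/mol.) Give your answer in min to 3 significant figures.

215 min

Plated area = 13.4 × 4.81 = 64.45 cm²
Volume = 64.45 × 39.0×10⁻⁴ cm = 0.2514 cm³
m(Au) = 0.2514 × 19.30 = 4.852 g
n(Au) = 4.852 / 196.97 = 0.02463 mol; n(e⁻) = 3 × 0.02463 = 0.07389 mol
Q = 0.07389 × 96500 = 7130 C
t = 7130 / 0.553 = 12890 s = 215 min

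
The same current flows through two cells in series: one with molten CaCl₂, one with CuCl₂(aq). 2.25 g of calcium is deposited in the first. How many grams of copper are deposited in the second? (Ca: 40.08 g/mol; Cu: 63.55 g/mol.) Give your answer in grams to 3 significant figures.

3.57 g

n(Ca) = 2.25 / 40.08 = 0.05614 mol
Ca²⁺ + 2e⁻ → Ca, so n(e⁻) = 2 × 0.05614 = 0.1123 mol
The cells are in series, so the same charge (and hence the same n(e⁻) = 0.1123 mol) passes through both.
Cu²⁺ + 2e⁻ → Cu, so n(Cu) = 0.1123 / 2 = 0.05615 mol
m(Cu) = 0.05615 × 63.55 = 3.57 g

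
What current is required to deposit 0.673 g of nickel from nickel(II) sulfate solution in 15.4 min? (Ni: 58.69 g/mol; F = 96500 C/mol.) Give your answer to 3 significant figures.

2.40 A

n(Ni) = 0.673 / 58.69 = 0.01147 mol
Ni²⁺ + 2e⁻ → Ni, so n(e⁻) = 2 × 0.01147 = 0.02294 mol
Q = 0.02294 × 96500 = 2214 C
I = Q / t = 2214 / 924 s = 2.40 A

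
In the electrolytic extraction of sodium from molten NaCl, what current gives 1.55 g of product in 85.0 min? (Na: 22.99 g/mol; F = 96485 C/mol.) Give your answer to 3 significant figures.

1.28 A

n(Na) = 1.55 / 22.99 = 0.06742 mol
Na⁺ + e⁻ → Na, so n(e⁻) = 0.06742 mol
Q = 0.06742 × 96485 = 6505 C
I = Q / t = 6505 / 5100 s = 1.28 A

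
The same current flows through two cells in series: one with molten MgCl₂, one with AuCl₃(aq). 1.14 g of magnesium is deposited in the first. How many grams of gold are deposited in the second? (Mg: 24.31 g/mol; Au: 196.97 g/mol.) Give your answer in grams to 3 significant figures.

n(Mg) = 1.14 / 24.31 = 0.04689 mol
Mg²⁺ + 2e⁻ → Mg, so n(e⁻) = 2 × 0.04689 = 0.09378 mol
In series, the same 0.09378 mol of electrons flows through the second cell.
Au³⁺ + 3e⁻ → Au, so n(Au) = 0.09378 / 3 = 0.03126 mol
m(Au) = 0.03126 × 196.97 = 6.16 g

6.16 g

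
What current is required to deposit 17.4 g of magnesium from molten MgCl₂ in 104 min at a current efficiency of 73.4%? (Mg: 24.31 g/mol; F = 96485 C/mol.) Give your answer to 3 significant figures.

30.2 A

n(Mg) = 17.4 / 24.31 = 0.7158 mol
Mg²⁺ + 2e⁻ → Mg, so n(e⁻) = 2 × 0.7158 = 1.432 mol
Q = 1.432 × 96485 / 0.734 = 1.882×10^5 C
I = Q / t = 1.882×10^5 / 6240 s = 30.2 A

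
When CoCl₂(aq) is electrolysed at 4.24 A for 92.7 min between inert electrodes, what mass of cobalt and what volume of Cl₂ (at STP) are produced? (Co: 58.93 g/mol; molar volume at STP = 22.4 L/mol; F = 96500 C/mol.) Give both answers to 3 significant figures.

7.20 g Co; 2.74 L Cl₂

Q = 4.24 × 5562 = 23580 C; n(e⁻) = 23580 / 96500 = 0.2444 mol
Cathode: Co²⁺ + 2e⁻ → Co → n(Co) = 0.2444/2 = 0.1222 mol → 7.20 g
Anode: 2Cl⁻ → Cl₂ + 2e⁻ → n(Cl₂) = 0.2444/2 = 0.1222 mol → 2.74 L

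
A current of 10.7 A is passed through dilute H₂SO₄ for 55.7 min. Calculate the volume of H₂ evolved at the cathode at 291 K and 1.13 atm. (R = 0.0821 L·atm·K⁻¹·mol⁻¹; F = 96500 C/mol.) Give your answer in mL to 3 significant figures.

3920 mL

Charge passed = 10.7 × 3342 = 35760 C
Moles of electrons = 35760 / 96500 = 0.3706 mol
2H⁺ + 2e⁻ → H₂, so n(H₂) = 0.3706 / 2 = 0.1853 mol
V = nRT/P = 0.1853 × 0.0821 × 291 / 1.13 = 3.918 L
= 3920 mL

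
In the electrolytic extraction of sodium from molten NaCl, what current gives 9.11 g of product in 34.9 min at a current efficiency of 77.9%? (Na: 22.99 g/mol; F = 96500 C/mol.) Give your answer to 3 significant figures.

23.4 A

n(Na) = 9.11 / 22.99 = 0.3963 mol
Na⁺ + e⁻ → Na, so n(e⁻) = 0.3963 mol
Q = 0.3963 × 96500 / 0.779 = 49090 C
I = Q / t = 49090 / 2094 s = 23.4 A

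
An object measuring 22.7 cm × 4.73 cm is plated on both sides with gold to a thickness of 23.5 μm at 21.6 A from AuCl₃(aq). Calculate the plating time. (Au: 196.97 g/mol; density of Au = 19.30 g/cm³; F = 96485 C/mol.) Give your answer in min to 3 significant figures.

Plated area = 2 × 22.7 × 4.73 = 214.7 cm²
Volume = 214.7 × 23.5×10⁻⁴ cm = 0.5045 cm³
m(Au) = 0.5045 × 19.30 = 9.737 g
n(Au) = 9.737 / 196.97 = 0.04943 mol; n(e⁻) = 3 × 0.04943 = 0.1483 mol
Q = 0.1483 × 96485 = 14310 C
t = 14310 / 21.6 = 662.5 s = 11.0 min

11.0 min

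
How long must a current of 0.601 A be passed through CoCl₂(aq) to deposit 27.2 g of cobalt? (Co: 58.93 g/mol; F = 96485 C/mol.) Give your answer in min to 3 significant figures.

n(Co) = 27.2 / 58.93 = 0.4616 mol
Co²⁺ + 2e⁻ → Co, so n(e⁻) = 2 × 0.4616 = 0.9232 mol
Q = 0.9232 × 96485 = 89070 C
t = Q / I = 89070 / 0.601 = 1.482×10^5 s = 2470 min

2470 min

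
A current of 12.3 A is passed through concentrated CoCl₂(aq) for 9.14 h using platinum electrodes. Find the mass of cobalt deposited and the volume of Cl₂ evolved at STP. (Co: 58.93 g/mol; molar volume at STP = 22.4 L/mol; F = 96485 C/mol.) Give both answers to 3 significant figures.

Q = 12.3 × 32904 = 4.047×10^5 C; n(e⁻) = 4.047×10^5 / 96485 = 4.194 mol
Cathode: Co²⁺ + 2e⁻ → Co → n(Co) = 4.194/2 = 2.097 mol → 124 g
Anode: 2Cl⁻ → Cl₂ + 2e⁻ → n(Cl₂) = 4.194/2 = 2.097 mol → 47.0 L

124 g Co; 47.0 L Cl₂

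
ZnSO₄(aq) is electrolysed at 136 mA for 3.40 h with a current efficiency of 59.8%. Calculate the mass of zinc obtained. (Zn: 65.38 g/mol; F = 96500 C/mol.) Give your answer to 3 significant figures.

Q = 0.136 × 12240 = 1665 C
n(e⁻) = 1665 / 96500 = 0.01725 mol
Zn²⁺ + 2e⁻ → Zn, so theoretical m(Zn) = 0.008625 × 65.38 = 0.5639 g
Actual mass = 59.8% × 0.5639 = 0.337 g

0.337 g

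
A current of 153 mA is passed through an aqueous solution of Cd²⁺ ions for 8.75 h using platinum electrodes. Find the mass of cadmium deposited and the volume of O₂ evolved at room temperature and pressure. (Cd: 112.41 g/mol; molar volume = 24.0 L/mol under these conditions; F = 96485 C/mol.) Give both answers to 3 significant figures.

Q = 0.153 × 31500 = 4820 C; n(e⁻) = 4820 / 96485 = 0.04996 mol
Cathode: Cd²⁺ + 2e⁻ → Cd → n(Cd) = 0.04996/2 = 0.02498 mol → 2.81 g
Anode: 2H₂O → O₂ + 4H⁺ + 4e⁻ → n(O₂) = 0.04996/4 = 0.01249 mol → 0.300 L

2.81 g Cd; 0.300 L O₂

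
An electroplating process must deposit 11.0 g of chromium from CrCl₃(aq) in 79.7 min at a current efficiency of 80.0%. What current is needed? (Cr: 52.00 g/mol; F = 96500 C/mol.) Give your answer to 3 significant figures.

16.0 A

n(Cr) = 11.0 / 52.00 = 0.2115 mol
Cr³⁺ + 3e⁻ → Cr, so n(e⁻) = 3 × 0.2115 = 0.6345 mol
Q = 0.6345 × 96500 / 0.800 = 76540 C
I = Q / t = 76540 / 4782 s = 16.0 A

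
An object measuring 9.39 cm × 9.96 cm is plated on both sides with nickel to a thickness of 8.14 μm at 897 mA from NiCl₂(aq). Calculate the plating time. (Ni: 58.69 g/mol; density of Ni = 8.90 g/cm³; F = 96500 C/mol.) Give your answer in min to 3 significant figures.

82.8 min

Plated area = 2 × 9.39 × 9.96 = 187.0 cm²
Volume = 187.0 × 8.14×10⁻⁴ cm = 0.1522 cm³
m(Ni) = 0.1522 × 8.90 = 1.355 g
n(Ni) = 1.355 / 58.69 = 0.02309 mol; n(e⁻) = 2 × 0.02309 = 0.04618 mol
Q = 0.04618 × 96500 = 4456 C
t = 4456 / 0.897 = 4968 s = 82.8 min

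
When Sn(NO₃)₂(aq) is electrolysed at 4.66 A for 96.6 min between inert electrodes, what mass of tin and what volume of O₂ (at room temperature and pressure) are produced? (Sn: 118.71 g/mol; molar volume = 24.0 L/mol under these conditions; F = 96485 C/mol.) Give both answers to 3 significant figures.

Q = 4.66 × 5796 = 27010 C; n(e⁻) = 27010 / 96485 = 0.2799 mol
Cathode: Sn²⁺ + 2e⁻ → Sn → n(Sn) = 0.2799/2 = 0.1400 mol → 16.6 g
Anode: 2H₂O → O₂ + 4H⁺ + 4e⁻ → n(O₂) = 0.2799/4 = 0.06998 mol → 1.68 L

16.6 g Sn; 1.68 L O₂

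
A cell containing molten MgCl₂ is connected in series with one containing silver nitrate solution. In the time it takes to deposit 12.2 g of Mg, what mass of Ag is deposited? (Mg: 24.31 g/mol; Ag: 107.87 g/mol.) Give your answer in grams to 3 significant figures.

108 g

n(Mg) = 12.2 / 24.31 = 0.5019 mol
Mg²⁺ + 2e⁻ → Mg, so n(e⁻) = 2 × 0.5019 = 1.004 mol
The cells are in series, so the same charge (and hence the same n(e⁻) = 1.004 mol) passes through both.
Ag⁺ + e⁻ → Ag, so n(Ag) = 1.004 mol
m(Ag) = 1.004 × 107.87 = 108 g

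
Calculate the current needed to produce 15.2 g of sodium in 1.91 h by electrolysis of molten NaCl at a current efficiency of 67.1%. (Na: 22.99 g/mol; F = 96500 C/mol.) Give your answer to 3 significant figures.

13.8 A

n(Na) = 15.2 / 22.99 = 0.6612 mol
Na⁺ + e⁻ → Na, so n(e⁻) = 0.6612 mol
Q = 0.6612 × 96500 / 0.671 = 95090 C
I = Q / t = 95090 / 6876 s = 13.8 A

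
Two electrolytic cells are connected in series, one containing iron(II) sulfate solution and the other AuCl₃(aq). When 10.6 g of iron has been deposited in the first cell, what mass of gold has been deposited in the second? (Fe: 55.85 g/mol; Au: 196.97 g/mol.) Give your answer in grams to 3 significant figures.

n(Fe) = 10.6 / 55.85 = 0.1898 mol
Fe²⁺ + 2e⁻ → Fe, so n(e⁻) = 2 × 0.1898 = 0.3796 mol
The cells are in series, so the same charge (and hence the same n(e⁻) = 0.3796 mol) passes through both.
Au³⁺ + 3e⁻ → Au, so n(Au) = 0.3796 / 3 = 0.1265 mol
m(Au) = 0.1265 × 196.97 = 24.9 g

24.9 g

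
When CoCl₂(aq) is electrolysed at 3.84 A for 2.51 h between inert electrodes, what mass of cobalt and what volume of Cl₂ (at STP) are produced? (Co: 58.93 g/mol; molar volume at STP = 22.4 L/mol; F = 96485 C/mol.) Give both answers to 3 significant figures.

10.6 g Co; 4.03 L Cl₂

Q = 3.84 × 9036 = 34700 C; n(e⁻) = 34700 / 96485 = 0.3596 mol
Cathode: Co²⁺ + 2e⁻ → Co → n(Co) = 0.3596/2 = 0.1798 mol → 10.6 g
Anode: 2Cl⁻ → Cl₂ + 2e⁻ → n(Cl₂) = 0.3596/2 = 0.1798 mol → 4.03 L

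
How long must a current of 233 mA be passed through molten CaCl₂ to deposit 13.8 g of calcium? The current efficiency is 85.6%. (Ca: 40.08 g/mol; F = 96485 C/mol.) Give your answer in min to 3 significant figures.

5550 min

n(Ca) = 13.8 / 40.08 = 0.3443 mol
Ca²⁺ + 2e⁻ → Ca, so n(e⁻) = 2 × 0.3443 = 0.6886 mol
Q = 0.6886 × 96485 / 0.856 = 77620 C
t = Q / I = 77620 / 0.233 = 3.331×10^5 s = 5550 min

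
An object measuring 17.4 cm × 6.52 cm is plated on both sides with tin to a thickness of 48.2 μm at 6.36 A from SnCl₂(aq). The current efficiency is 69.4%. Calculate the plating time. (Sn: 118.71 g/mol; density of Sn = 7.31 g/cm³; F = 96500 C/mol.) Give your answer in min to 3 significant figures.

Plated area = 2 × 17.4 × 6.52 = 226.9 cm²
Volume = 226.9 × 48.2×10⁻⁴ cm = 1.094 cm³
m(Sn) = 1.094 × 7.31 = 7.997 g
n(Sn) = 7.997 / 118.71 = 0.06737 mol; n(e⁻) = 2 × 0.06737 = 0.1347 mol
Q = 0.1347 × 96500 / 0.694 = 18730 C
t = 18730 / 6.36 = 2945 s = 49.1 min

49.1 min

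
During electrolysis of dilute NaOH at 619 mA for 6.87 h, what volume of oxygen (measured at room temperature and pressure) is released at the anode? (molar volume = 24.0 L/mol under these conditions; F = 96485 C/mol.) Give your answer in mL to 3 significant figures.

Q = 0.619 A × 24732 s = 15310 C
Moles of electrons = 15310 / 96485 = 0.1587 mol
2H₂O → O₂ + 4H⁺ + 4e⁻, so n(O₂) = 0.1587 / 4 = 0.03968 mol
V = 0.03968 × 24.0 = 0.9523 L
= 952 mL

952 mL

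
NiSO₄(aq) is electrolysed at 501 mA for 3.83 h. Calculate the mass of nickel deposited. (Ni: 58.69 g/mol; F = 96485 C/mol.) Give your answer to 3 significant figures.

Charge passed = 0.501 × 13788 = 6908 C
n(e⁻) = 6908 / 96485 = 0.07160 mol
Ni²⁺ + 2e⁻ → Ni, so n(Ni) = 0.07160 / 2 = 0.03580 mol
m = 0.03580 × 58.69 = 2.10 g

2.10 g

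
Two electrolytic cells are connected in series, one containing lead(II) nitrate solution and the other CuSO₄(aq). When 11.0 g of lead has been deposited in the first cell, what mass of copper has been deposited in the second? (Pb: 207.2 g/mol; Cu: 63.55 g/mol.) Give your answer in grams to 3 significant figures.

3.37 g

n(Pb) = 11.0 / 207.2 = 0.05309 mol
Pb²⁺ + 2e⁻ → Pb, so n(e⁻) = 2 × 0.05309 = 0.1062 mol
In series, the same 0.1062 mol of electrons flows through the second cell.
Cu²⁺ + 2e⁻ → Cu, so n(Cu) = 0.1062 / 2 = 0.05310 mol
m(Cu) = 0.05310 × 63.55 = 3.37 g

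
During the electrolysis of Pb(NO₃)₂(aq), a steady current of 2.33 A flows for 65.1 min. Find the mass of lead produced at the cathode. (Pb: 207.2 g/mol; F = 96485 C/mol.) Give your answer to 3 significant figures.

9.77 g

Charge passed = 2.33 × 3906 = 9101 C
n(e⁻) = Q/F = 9101/96485 = 0.09433 mol
Pb²⁺ + 2e⁻ → Pb, so n(Pb) = 0.09433 / 2 = 0.04717 mol
m = 0.04717 × 207.2 = 9.77 g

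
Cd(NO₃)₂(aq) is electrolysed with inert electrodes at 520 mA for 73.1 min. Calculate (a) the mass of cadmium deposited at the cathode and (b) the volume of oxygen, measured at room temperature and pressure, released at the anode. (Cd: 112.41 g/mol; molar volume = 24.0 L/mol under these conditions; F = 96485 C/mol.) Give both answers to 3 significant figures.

Q = 0.520 × 4386 = 2281 C; n(e⁻) = 2281 / 96485 = 0.02364 mol
Cathode: Cd²⁺ + 2e⁻ → Cd → n(Cd) = 0.02364/2 = 0.01182 mol → 1.33 g
Anode: 2H₂O → O₂ + 4H⁺ + 4e⁻ → n(O₂) = 0.02364/4 = 0.005910 mol → 0.142 L

1.33 g Cd; 0.142 L O₂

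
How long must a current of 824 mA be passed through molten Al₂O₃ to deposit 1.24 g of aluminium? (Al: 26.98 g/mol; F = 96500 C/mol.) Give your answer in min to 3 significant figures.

n(Al) = 1.24 / 26.98 = 0.04596 mol
Al³⁺ + 3e⁻ → Al, so n(e⁻) = 3 × 0.04596 = 0.1379 mol
Q = 0.1379 × 96500 = 13310 C
t = Q / I = 13310 / 0.824 = 16150 s = 269 min

269 min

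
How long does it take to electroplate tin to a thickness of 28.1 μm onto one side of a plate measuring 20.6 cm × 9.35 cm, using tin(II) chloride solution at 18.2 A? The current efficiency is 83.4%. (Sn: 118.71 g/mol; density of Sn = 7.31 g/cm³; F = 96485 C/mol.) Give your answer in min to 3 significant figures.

Plated area = 20.6 × 9.35 = 192.6 cm²
Volume = 192.6 × 28.1×10⁻⁴ cm = 0.5412 cm³
m(Sn) = 0.5412 × 7.31 = 3.956 g
n(Sn) = 3.956 / 118.71 = 0.03332 mol; n(e⁻) = 2 × 0.03332 = 0.06664 mol
Q = 0.06664 × 96485 / 0.834 = 7710 C
t = 7710 / 18.2 = 423.6 s = 7.06 min

7.06 min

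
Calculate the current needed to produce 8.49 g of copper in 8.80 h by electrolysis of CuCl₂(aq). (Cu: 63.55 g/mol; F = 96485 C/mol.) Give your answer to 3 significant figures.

n(Cu) = 8.49 / 63.55 = 0.1336 mol
Cu²⁺ + 2e⁻ → Cu, so n(e⁻) = 2 × 0.1336 = 0.2672 mol
Q = 0.2672 × 96485 = 25780 C
I = Q / t = 25780 / 31680 s = 0.814 A

0.814 A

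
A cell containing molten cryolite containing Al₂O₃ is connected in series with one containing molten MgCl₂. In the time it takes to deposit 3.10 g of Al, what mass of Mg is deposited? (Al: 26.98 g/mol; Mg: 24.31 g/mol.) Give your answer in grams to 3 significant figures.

n(Al) = 3.10 / 26.98 = 0.1149 mol
Al³⁺ + 3e⁻ → Al, so n(e⁻) = 3 × 0.1149 = 0.3447 mol
Same current for the same time ⇒ same n(e⁻) = 0.3447 mol in both cells.
Mg²⁺ + 2e⁻ → Mg, so n(Mg) = 0.3447 / 2 = 0.1724 mol
m(Mg) = 0.1724 × 24.31 = 4.19 g

4.19 g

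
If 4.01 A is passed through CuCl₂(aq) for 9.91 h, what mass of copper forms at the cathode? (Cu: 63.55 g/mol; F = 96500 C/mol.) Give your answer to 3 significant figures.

47.1 g

Q = 4.01 A × 35676 s = 1.431×10^5 C
n(e⁻) = 1.431×10^5 / 96500 = 1.483 mol
Cu²⁺ + 2e⁻ → Cu, so n(Cu) = 1.483 / 2 = 0.7415 mol
m = 0.7415 × 63.55 = 47.1 g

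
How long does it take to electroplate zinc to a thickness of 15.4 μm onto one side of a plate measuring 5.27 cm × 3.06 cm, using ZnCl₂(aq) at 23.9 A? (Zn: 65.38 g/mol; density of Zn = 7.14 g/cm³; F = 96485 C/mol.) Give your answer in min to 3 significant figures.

Plated area = 5.27 × 3.06 = 16.13 cm²
Volume = 16.13 × 15.4×10⁻⁴ cm = 0.02484 cm³
m(Zn) = 0.02484 × 7.14 = 0.1774 g
n(Zn) = 0.1774 / 65.38 = 0.002713 mol; n(e⁻) = 2 × 0.002713 = 0.005426 mol
Q = 0.005426 × 96485 = 523.5 C
t = 523.5 / 23.9 = 21.90 s = 0.365 min

0.365 min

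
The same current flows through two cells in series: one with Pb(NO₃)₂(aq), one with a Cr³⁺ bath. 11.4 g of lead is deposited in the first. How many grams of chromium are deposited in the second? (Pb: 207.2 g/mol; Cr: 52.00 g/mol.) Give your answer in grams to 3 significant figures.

1.91 g

n(Pb) = 11.4 / 207.2 = 0.05502 mol
Pb²⁺ + 2e⁻ → Pb, so n(e⁻) = 2 × 0.05502 = 0.1100 mol
The cells are in series, so the same charge (and hence the same n(e⁻) = 0.1100 mol) passes through both.
Cr³⁺ + 3e⁻ → Cr, so n(Cr) = 0.1100 / 3 = 0.03667 mol
m(Cr) = 0.03667 × 52.00 = 1.91 g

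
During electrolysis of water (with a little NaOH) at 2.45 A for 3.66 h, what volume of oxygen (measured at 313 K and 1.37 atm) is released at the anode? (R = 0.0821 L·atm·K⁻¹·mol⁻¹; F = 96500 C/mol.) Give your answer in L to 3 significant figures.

Q = It = 2.45 × 13176 = 32280 C
n(e⁻) = 32280 / 96500 = 0.3345 mol
2H₂O → O₂ + 4H⁺ + 4e⁻, so n(O₂) = 0.3345 / 4 = 0.08363 mol
V = nRT/P = 0.08363 × 0.0821 × 313 / 1.37 = 1.569 L

1.57 L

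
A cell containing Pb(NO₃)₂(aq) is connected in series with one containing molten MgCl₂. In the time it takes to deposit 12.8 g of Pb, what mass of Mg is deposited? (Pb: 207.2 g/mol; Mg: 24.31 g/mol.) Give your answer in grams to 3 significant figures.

1.50 g

n(Pb) = 12.8 / 207.2 = 0.06178 mol
Pb²⁺ + 2e⁻ → Pb, so n(e⁻) = 2 × 0.06178 = 0.1236 mol
Same current for the same time ⇒ same n(e⁻) = 0.1236 mol in both cells.
Mg²⁺ + 2e⁻ → Mg, so n(Mg) = 0.1236 / 2 = 0.06180 mol
m(Mg) = 0.06180 × 24.31 = 1.50 g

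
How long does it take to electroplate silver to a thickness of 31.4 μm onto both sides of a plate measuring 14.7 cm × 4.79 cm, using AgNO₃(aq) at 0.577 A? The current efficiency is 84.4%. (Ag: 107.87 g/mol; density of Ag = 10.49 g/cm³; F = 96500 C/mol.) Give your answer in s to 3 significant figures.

Plated area = 2 × 14.7 × 4.79 = 140.8 cm²
Volume = 140.8 × 31.4×10⁻⁴ cm = 0.4421 cm³
m(Ag) = 0.4421 × 10.49 = 4.638 g
n(Ag) = 4.638 / 107.87 = 0.04300 mol; n(e⁻) = 0.04300 mol
Q = 0.04300 × 96500 / 0.844 = 4916 C
t = 4916 / 0.577 = 8520 s

8520 s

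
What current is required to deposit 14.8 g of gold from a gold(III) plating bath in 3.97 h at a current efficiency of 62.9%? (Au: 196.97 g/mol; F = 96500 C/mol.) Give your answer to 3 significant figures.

2.42 A

n(Au) = 14.8 / 196.97 = 0.07514 mol
Au³⁺ + 3e⁻ → Au, so n(e⁻) = 3 × 0.07514 = 0.2254 mol
Q = 0.2254 × 96500 / 0.629 = 34580 C
I = Q / t = 34580 / 14292 s = 2.42 A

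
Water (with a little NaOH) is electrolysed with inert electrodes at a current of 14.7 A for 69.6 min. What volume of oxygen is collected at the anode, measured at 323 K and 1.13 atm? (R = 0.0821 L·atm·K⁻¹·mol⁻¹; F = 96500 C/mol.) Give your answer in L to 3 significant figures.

Q = 14.7 A × 4176 s = 61390 C
n(e⁻) = 61390 / 96500 = 0.6362 mol
2H₂O → O₂ + 4H⁺ + 4e⁻, so n(O₂) = 0.6362 / 4 = 0.1591 mol
V = nRT/P = 0.1591 × 0.0821 × 323 / 1.13 = 3.734 L

3.73 L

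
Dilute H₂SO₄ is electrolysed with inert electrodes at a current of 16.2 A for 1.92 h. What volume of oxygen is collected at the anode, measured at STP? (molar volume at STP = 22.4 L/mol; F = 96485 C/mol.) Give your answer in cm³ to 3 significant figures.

Q = It = 16.2 × 6912 = 1.120×10^5 C
Moles of electrons = 1.120×10^5 / 96485 = 1.161 mol
2H₂O → O₂ + 4H⁺ + 4e⁻, so n(O₂) = 1.161 / 4 = 0.2903 mol
V = 0.2903 × 22.4 = 6.503 L
= 6500 cm³

6500 cm³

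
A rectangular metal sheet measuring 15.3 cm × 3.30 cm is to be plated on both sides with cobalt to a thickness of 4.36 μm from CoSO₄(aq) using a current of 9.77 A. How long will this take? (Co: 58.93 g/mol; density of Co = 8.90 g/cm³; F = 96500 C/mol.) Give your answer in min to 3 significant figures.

Plated area = 2 × 15.3 × 3.30 = 101.0 cm²
Volume = 101.0 × 4.36×10⁻⁴ cm = 0.04404 cm³
m(Co) = 0.04404 × 8.90 = 0.3920 g
n(Co) = 0.3920 / 58.93 = 0.006652 mol; n(e⁻) = 2 × 0.006652 = 0.01330 mol
Q = 0.01330 × 96500 = 1283 C
t = 1283 / 9.77 = 131.3 s = 2.19 min

2.19 min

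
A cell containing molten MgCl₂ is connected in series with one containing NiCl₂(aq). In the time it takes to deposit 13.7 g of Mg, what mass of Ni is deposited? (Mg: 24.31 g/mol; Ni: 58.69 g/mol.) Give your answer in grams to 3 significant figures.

n(Mg) = 13.7 / 24.31 = 0.5636 mol
Mg²⁺ + 2e⁻ → Mg, so n(e⁻) = 2 × 0.5636 = 1.127 mol
Same current for the same time ⇒ same n(e⁻) = 1.127 mol in both cells.
Ni²⁺ + 2e⁻ → Ni, so n(Ni) = 1.127 / 2 = 0.5635 mol
m(Ni) = 0.5635 × 58.69 = 33.1 g

33.1 g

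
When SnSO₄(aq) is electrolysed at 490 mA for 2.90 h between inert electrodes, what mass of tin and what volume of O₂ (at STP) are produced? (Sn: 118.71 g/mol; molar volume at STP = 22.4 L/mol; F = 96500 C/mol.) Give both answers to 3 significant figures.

Q = 0.490 × 10440 = 5116 C; n(e⁻) = 5116 / 96500 = 0.05302 mol
Cathode: Sn²⁺ + 2e⁻ → Sn → n(Sn) = 0.05302/2 = 0.02651 mol → 3.15 g
Anode: 2H₂O → O₂ + 4H⁺ + 4e⁻ → n(O₂) = 0.05302/4 = 0.01326 mol → 0.297 L

3.15 g Sn; 0.297 L O₂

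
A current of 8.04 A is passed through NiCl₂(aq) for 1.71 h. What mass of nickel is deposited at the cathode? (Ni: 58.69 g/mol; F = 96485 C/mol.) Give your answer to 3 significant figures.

15.1 g

Q = It = 8.04 × 6156 = 49490 C
n(e⁻) = Q/F = 49490/96485 = 0.5129 mol
Ni²⁺ + 2e⁻ → Ni, so n(Ni) = 0.5129 / 2 = 0.2565 mol
m = 0.2565 × 58.69 = 15.1 g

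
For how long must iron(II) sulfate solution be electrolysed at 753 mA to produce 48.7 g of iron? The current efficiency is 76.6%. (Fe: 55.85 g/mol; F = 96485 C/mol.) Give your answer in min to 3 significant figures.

4860 min

n(Fe) = 48.7 / 55.85 = 0.8720 mol
Fe²⁺ + 2e⁻ → Fe, so n(e⁻) = 2 × 0.8720 = 1.744 mol
Q = 1.744 × 96485 / 0.766 = 2.197×10^5 C
t = Q / I = 2.197×10^5 / 0.753 = 2.918×10^5 s = 4860 min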